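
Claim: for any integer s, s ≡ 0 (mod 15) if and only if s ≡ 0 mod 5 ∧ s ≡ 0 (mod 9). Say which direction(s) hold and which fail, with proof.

Not equivalent: only (⇐) holds.

[⇒] This fails: s = 30 gives 30 ≡ 0 (mod 15) but 30 ≡ 3 (mod 9), so the conjunction on the right does not hold.

[⇐] Conversely, if s ≡ 0 (mod 5) and s ≡ 0 (mod 9), then by the Chinese remainder theorem s ≡ 0 (mod 45). Since 0 ≡ 0 (mod 15) and 15 ∣ 45, we get s ≡ 0 (mod 15).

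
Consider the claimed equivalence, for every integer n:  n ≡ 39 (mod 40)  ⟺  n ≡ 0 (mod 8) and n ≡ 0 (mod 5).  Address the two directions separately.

[⇒] This fails: n = 39 gives 39 ≡ 39 (mod 40) but 39 ≡ 7 (mod 8), so the conjunction on the right does not hold.

[⇐] This fails: n = 0 satisfies both congruences on the right (0 ≡ 0 mod 8 and 0 ≡ 0 mod 5) yet 0 ≡ 0 (mod 40), not 39.

(⇒) fails and (⇐) fails.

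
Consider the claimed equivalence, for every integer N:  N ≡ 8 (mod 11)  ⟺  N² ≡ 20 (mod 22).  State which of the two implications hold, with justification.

(⇒) This fails: take N = 19. Then 19 ≡ 8 (mod 11), but 19² = 361 ≡ 9 (mod 22), not 20.

(⇐) This fails: take N = 14. Then 14² = 196 ≡ 20 (mod 22), yet 14 ≡ 3 (mod 11), not 8.

Neither implication holds.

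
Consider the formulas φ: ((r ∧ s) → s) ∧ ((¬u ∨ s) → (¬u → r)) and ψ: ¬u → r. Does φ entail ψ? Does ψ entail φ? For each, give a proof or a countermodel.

(←) Assume the antecedent. If u is true, the consequent reduces to true regardless of the other variables. If u is false, the antecedent forces (s = F, u = F, r = T) or (s = T, u = F, r = T), and the consequent holds there. Either way the consequent holds.

(→) Assume the antecedent. If u is true, ¬u → r reduces to true regardless of the other variables. If u is false, the antecedent forces (s = F, u = F, r = T) or (s = T, u = F, r = T), and ¬u → r holds there. Either way ¬u → r holds.

Equivalent; both directions hold.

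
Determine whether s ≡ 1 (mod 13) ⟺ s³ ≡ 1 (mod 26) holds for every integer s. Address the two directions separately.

Neither direction holds.

(→) This fails: take s = 14. Then 14 ≡ 1 (mod 13), but 14³ = 2744 ≡ 14 (mod 26), not 1.

(←) This fails: take s = 3. Then 3³ = 27 ≡ 1 (mod 26), yet 3 ≡ 3 (mod 13), not 1.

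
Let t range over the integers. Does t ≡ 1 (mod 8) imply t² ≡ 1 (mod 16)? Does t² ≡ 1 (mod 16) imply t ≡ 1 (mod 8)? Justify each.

Only the forward implication holds.

(⟹) Suppose t ≡ 1 (mod 8). Working modulo 16, t ∈ {1, 9}; for each such r, r² ≡ 1 (mod 16).

(⟸) This fails: take t = 7. Then 7² = 49 ≡ 1 (mod 16), yet 7 ≡ 7 (mod 8), not 1.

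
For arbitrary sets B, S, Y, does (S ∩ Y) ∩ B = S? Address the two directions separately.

Only the forward inclusion holds.

(⟹) Let x ∈ (S ∩ Y) ∩ B. Then x ∈ B ∩ S ∩ Y, from which x ∈ S.

(⟸) This inclusion fails. Take B = ∅, S = {1}, Y = ∅; then 1 ∈ S but 1 ∉ (S ∩ Y) ∩ B.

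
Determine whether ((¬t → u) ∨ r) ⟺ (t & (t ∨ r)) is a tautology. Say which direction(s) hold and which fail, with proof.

Only the reverse direction holds.

(⇒) This fails. Under r = T, t = F, u = F, the left side is true but the right side is false.

(⇐) Assume the antecedent. If r is true, (¬t → u) ∨ r reduces to true regardless of the other variables. If r is false, the antecedent forces (r = F, t = T, u = F) or (r = F, t = T, u = T), and (¬t → u) ∨ r holds there. Either way (¬t → u) ∨ r holds.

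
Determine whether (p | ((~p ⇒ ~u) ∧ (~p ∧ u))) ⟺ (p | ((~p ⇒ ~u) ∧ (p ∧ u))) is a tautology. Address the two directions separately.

Both directions hold; the statement is true.

Forward direction. Assume the antecedent. If p is true, p | ((~p ⇒ ~u) ∧ (p ∧ u)) reduces to true regardless of the other variables. If p is false, the antecedent cannot hold. Either way p | ((~p ⇒ ~u) ∧ (p ∧ u)) holds.

Converse. Assume the antecedent. If p is true, p | ((~p ⇒ ~u) ∧ (~p ∧ u)) reduces to true regardless of the other variables. If p is false, the antecedent cannot hold. Either way p | ((~p ⇒ ~u) ∧ (~p ∧ u)) holds.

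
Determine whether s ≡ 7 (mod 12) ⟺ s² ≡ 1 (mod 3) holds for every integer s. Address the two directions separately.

Converse. This fails: take s = 1. Then 1² = 1 ≡ 1 (mod 3), yet 1 ≡ 1 (mod 12), not 7.

Forward direction. Suppose s ≡ 7 (mod 12). Then s² ≡ 7² = 49 (mod 12), and since 3 ∣ 12, also s² ≡ 1 (mod 3).

Only the forward implication holds.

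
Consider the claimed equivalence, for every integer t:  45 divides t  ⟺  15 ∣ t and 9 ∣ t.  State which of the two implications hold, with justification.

Both directions hold; the statement is true.

Converse. Suppose 15 ∣ t and 9 ∣ t. Any common multiple of 15 and 9 is a multiple of their lcm; here lcm(15, 9) = 15·9/gcd(15, 9) = 135/3 = 45, so 45 ∣ t.

Forward direction. If 45 ∣ t, write t = 45q. Since 45 = 3·15, t = 15·(3q), so 15 ∣ t; and since 45 = 5·9, t = 9·(5q), so 9 ∣ t.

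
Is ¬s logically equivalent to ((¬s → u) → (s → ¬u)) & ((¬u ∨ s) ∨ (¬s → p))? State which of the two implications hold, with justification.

(⇒) fails and (⇐) fails.

[⇒] This fails. Under p = F, u = T, s = F, the left side is true but the right side is false.

[⇐] This fails. Under p = F, u = F, s = T, the left side is false but the right side is true.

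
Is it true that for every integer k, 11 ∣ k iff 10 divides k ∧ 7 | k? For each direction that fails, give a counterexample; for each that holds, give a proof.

Neither direction holds.

(⟹) This fails: take k = 11. Certainly 11 ∣ 11, but 10 ∤ 11.

(⟸) This fails: take k = 70. Both 10 ∣ 70 and 7 ∣ 70, yet 70 is not a multiple of 11 (since 70 = 6·11 + 4), so 11 ∤ 70.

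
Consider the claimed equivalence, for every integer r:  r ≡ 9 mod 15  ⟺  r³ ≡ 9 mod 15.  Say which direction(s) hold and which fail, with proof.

Both implications hold.

(→) Suppose r ≡ 9 mod 15. Write r = 15j + 9. Then (15j + 9)³ = 3375j³ + 6075j² + 3645j + 729 = 15(225j³ + 405j² + 243j + 48) + 9, so r³ ≡ 9 (mod 15).

(←) Conversely, suppose r³ ≡ 9 (mod 15). The only residue r in {0, …, 14} with r³ ≡ 9 (mod 15) is r = 9, so r ≡ 9 (mod 15).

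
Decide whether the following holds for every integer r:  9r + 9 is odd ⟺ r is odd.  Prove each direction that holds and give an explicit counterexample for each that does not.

Neither direction holds.

Forward direction. This fails: r = 6 gives 9r + 9 = 63, which is odd, but 6 is even, not odd.

Converse. This also fails: r = 3 is odd, but 9r + 9 = 36 is even, not odd.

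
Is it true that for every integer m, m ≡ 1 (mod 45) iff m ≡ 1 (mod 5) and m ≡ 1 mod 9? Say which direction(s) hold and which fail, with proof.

Equivalent; both directions hold.

Converse. If m ≡ 1 (mod 5) and m ≡ 1 (mod 9), then by the Chinese remainder theorem m ≡ 1 (mod 45). This is exactly m ≡ 1 (mod 45).

Forward direction. Suppose m ≡ 1 (mod 45); write m = 45j + 1. Since 5 ∣ 45, reducing mod 5 gives m ≡ 1 (mod 5); since 9 ∣ 45, reducing mod 9 gives m ≡ 1 (mod 9).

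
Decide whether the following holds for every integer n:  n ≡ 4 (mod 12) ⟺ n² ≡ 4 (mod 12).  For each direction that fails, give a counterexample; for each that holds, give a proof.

(←) This fails: take n = 2. Then 2² = 4 ≡ 4 (mod 12), yet 2 ≡ 2 (mod 12), not 4.

(→) Suppose n ≡ 4 (mod 12). Write n = 12j + 4. Then (12j + 4)² = 144j² + 96j + 16 = 12(12j² + 8j + 1) + 4, so n² ≡ 4 (mod 12).

Only the forward direction holds.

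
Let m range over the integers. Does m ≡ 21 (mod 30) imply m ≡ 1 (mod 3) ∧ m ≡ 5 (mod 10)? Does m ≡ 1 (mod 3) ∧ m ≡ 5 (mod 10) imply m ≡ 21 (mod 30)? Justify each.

Neither direction holds.

(→) This fails: m = 21 gives 21 ≡ 21 (mod 30) but 21 ≡ 0 (mod 3), so the conjunction on the right does not hold.

(←) This fails: m = 25 satisfies both congruences on the right (25 ≡ 1 mod 3 and 25 ≡ 5 mod 10) yet 25 ≡ 25 (mod 30), not 21.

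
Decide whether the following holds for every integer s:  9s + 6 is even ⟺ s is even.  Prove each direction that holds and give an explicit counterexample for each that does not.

(⇒) Suppose 9s + 6 is even. Since 9 is odd, 9s and s have the same parity, so 9s + 6 ≡ s + 6 (mod 2). As 6 is even, 9s + 6 is even exactly when s is even. Thus s is even.

(⇐) Conversely, suppose s is even; write s = 2j. Then 9s + 6 = 9·(2j) + 6 = 2·9j + 6, which is even.

Both directions hold.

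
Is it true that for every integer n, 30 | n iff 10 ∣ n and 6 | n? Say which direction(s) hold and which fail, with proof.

(→) If 30 ∣ n, write n = 30q. Since 30 = 3·10, n = 10·(3q), so 10 ∣ n; and since 30 = 5·6, n = 6·(5q), so 6 ∣ n.

(←) Suppose 10 ∣ n and 6 ∣ n. Any common multiple of 10 and 6 is a multiple of their lcm; here lcm(10, 6) = 10·6/gcd(10, 6) = 60/2 = 30, so 30 ∣ n.

Both directions hold.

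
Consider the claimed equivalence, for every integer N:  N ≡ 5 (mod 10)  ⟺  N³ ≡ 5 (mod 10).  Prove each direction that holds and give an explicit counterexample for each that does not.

Equivalent; both directions hold.

Forward direction. Suppose N ≡ 5 (mod 10). Write N = 10j + 5. Then (10j + 5)³ = 1000j³ + 1500j² + 750j + 125 = 10(100j³ + 150j² + 75j + 12) + 5, so N³ ≡ 5 (mod 10).

Converse. Suppose N³ ≡ 5 (mod 10). The only residue r in {0, …, 9} with r³ ≡ 5 (mod 10) is r = 5, so N ≡ 5 (mod 10).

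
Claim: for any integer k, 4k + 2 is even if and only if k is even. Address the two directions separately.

Only the converse holds.

(→) This fails: take k = 3. Then 4k + 2 = 14, which is even, yet k = 3 is odd, not even.

(←) Suppose k is even. Since 4 is even, 4k is even for every k, so 4k + 2 has the same parity as 2, which is even. Hence 4k + 2 is even.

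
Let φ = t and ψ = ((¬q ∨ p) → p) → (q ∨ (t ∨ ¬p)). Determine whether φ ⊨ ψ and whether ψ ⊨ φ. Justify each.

(←) This fails. Under p = F, q = F, t = F, the left side is false but the right side is true.

(→) Assume the antecedent. If p is true, the antecedent forces (p = T, q = F, t = T) or (p = T, q = T, t = T), and the consequent holds there. If p is false, the consequent reduces to true regardless of the other variables. Either way the consequent holds.

The forward direction holds; the converse fails.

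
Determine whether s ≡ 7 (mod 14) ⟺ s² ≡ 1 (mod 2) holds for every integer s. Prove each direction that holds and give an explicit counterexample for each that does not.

Forward direction. Suppose s ≡ 7 (mod 14). Then s² ≡ 7² = 49 (mod 14), and since 2 ∣ 14, also s² ≡ 1 (mod 2).

Converse. This fails: take s = 1. Then 1² = 1 ≡ 1 (mod 2), yet 1 ≡ 1 (mod 14), not 7.

(⇒) holds; (⇐) fails.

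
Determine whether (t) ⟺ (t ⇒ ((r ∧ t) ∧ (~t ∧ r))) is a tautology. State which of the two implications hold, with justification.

Both directions fail.

(⇒) This fails. Under r = F, t = T, the left side is true but the right side is false.

(⇐) This fails. Under r = F, t = F, the left side is false but the right side is true.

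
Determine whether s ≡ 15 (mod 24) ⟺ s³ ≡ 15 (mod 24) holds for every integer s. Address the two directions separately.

[⇐] Suppose s³ ≡ 15 (mod 24). The only residue r in {0, …, 23} with r³ ≡ 15 (mod 24) is r = 15, so s ≡ 15 (mod 24).

[⇒] Suppose s ≡ 15 (mod 24). Write s = 24j + 15. Then (24j + 15)³ = 13824j³ + 25920j² + 16200j + 3375 = 24(576j³ + 1080j² + 675j + 140) + 15, so s³ ≡ 15 (mod 24).

Both directions hold; the statement is true.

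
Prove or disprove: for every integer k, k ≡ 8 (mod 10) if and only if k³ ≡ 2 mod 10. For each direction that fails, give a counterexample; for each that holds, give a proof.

Both directions hold; the statement is true.

(→) Suppose k ≡ 8 (mod 10). Write k = 10j + 8. Then (10j + 8)³ = 1000j³ + 2400j² + 1920j + 512 = 10(100j³ + 240j² + 192j + 51) + 2, so k³ ≡ 2 (mod 10).

(←) For the converse, argue contrapositively. If k ≢ 8 (mod 10), then k is congruent to one of 0, 1, 2, 3, 4, 5, 6, 7, 9 modulo 10, and these give k³ ≡ 0, 1, 8, 7, 4, 5, 6, 3, 9 respectively — never 2.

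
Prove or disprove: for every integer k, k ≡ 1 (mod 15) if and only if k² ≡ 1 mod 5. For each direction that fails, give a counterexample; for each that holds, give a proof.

(⇒) holds; (⇐) fails.

(→) Suppose k ≡ 1 (mod 15). Then k² ≡ 1² = 1 (mod 15), and since 5 ∣ 15, also k² ≡ 1 (mod 5).

(←) This fails: take k = 4. Then 4² = 16 ≡ 1 (mod 5), yet 4 ≡ 4 (mod 15), not 1.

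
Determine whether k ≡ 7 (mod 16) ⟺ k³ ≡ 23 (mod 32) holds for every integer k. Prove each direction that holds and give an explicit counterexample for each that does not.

(→) This fails: take k = 23. Then 23 ≡ 7 (mod 16), but 23³ = 12167 ≡ 7 (mod 32), not 23.

(←) Conversely, the residues r modulo 32 with r³ ≡ 23 (mod 32) are exactly {7}, and each is ≡ 7 (mod 16).

Only the converse holds.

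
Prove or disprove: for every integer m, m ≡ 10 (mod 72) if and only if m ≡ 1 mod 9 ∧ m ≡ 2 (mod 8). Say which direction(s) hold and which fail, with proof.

Both directions hold.

(→) Suppose m ≡ 10 (mod 72); write m = 72j + 10. Since 9 ∣ 72, reducing mod 9 gives m ≡ 10 ≡ 1 (mod 9); since 8 ∣ 72, reducing mod 8 gives m ≡ 10 ≡ 2 (mod 8).

(←) Conversely, if m ≡ 1 (mod 9) and m ≡ 2 (mod 8), then by the Chinese remainder theorem m ≡ 10 (mod 72). This is exactly m ≡ 10 (mod 72).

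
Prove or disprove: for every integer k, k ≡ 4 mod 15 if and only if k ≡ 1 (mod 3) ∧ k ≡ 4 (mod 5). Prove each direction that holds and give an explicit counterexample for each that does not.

(⇒) Suppose k ≡ 4 (mod 15); write k = 15j + 4. Since 3 ∣ 15, reducing mod 3 gives k ≡ 4 ≡ 1 (mod 3); since 5 ∣ 15, reducing mod 5 gives k ≡ 4 (mod 5).

(⇐) Conversely, if k ≡ 1 (mod 3) and k ≡ 4 (mod 5), then by the Chinese remainder theorem k ≡ 4 (mod 15). This is exactly k ≡ 4 (mod 15).

Both implications hold.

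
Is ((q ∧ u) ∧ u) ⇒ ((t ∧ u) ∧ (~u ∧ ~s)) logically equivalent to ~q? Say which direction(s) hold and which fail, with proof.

Only the reverse direction holds.

(⟹) This fails. Under t = F, q = T, u = F, s = F, the left side is true but the right side is false.

(⟸) Assume the antecedent. If q is true, the antecedent cannot hold. If q is false, the consequent reduces to true regardless of the other variables. Either way the consequent holds.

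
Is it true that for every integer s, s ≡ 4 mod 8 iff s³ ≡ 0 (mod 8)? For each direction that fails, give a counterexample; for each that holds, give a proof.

The forward direction holds; the converse fails.

[⇒] Suppose s ≡ 4 mod 8. Write s = 8j + 4. Then (8j + 4)³ = 512j³ + 768j² + 384j + 64 = 8(64j³ + 96j² + 48j + 8) + 0, so s³ ≡ 0 (mod 8).

[⇐] This fails: take s = 0. Then 0³ = 0 ≡ 0 (mod 8), yet 0 ≡ 0 (mod 8), not 4.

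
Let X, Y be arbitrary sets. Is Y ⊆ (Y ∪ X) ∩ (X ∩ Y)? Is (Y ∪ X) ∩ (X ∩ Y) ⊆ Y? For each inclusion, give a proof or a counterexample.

Only the reverse inclusion holds.

(⊆) This inclusion fails. Take X = ∅, Y = {1}; then 1 ∈ Y but 1 ∉ (Y ∪ X) ∩ (X ∩ Y).

(⊇) Let x ∈ (Y ∪ X) ∩ (X ∩ Y). Then x ∈ X ∩ Y, from which x ∈ Y.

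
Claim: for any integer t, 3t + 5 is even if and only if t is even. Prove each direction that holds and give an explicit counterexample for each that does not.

[⇒] This fails: t = 7 gives 3t + 5 = 26, which is even, but 7 is odd, not even.

[⇐] This also fails: t = 0 is even, but 3t + 5 = 5 is odd, not even.

(⇒) fails and (⇐) fails.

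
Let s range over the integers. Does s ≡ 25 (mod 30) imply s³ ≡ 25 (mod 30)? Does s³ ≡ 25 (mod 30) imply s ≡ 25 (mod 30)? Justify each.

The biconditional holds.

[⇒] Suppose s ≡ 25 (mod 30). Write s = 30j + 25. Then (30j + 25)³ = 27000j³ + 67500j² + 56250j + 15625 = 30(900j³ + 2250j² + 1875j + 520) + 25, so s³ ≡ 25 (mod 30).

[⇐] Conversely, suppose s³ ≡ 25 (mod 30). The only residue r in {0, …, 29} with r³ ≡ 25 (mod 30) is r = 25, so s ≡ 25 (mod 30).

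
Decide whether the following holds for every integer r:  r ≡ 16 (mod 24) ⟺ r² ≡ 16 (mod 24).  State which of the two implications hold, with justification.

Only the forward implication holds.

[⇒] Suppose r ≡ 16 (mod 24). Write r = 24j + 16. Then (24j + 16)² = 576j² + 768j + 256 = 24(24j² + 32j + 10) + 16, so r² ≡ 16 (mod 24).

[⇐] This fails: take r = 4. Then 4² = 16 ≡ 16 (mod 24), yet 4 ≡ 4 (mod 24), not 16.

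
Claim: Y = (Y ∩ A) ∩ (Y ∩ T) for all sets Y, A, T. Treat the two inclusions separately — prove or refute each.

(⊇) Let x ∈ (Y ∩ A) ∩ (Y ∩ T). Then x ∈ Y ∩ A ∩ T, from which x ∈ Y.

(⊆) This inclusion fails. Take Y = {1}, A = ∅, T = ∅; then 1 ∈ Y but 1 ∉ (Y ∩ A) ∩ (Y ∩ T).

The sets are not equal: only the reverse inclusion holds.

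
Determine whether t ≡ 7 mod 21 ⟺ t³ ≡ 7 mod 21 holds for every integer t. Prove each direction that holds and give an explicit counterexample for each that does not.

(⟹) Suppose t ≡ 7 mod 21. Write t = 21j + 7. Then (21j + 7)³ = 9261j³ + 9261j² + 3087j + 343 = 21(441j³ + 441j² + 147j + 16) + 7, so t³ ≡ 7 (mod 21).

(⟸) Conversely, suppose t³ ≡ 7 (mod 21). The only residue r in {0, …, 20} with r³ ≡ 7 (mod 21) is r = 7, so t ≡ 7 (mod 21).

Equivalent; both directions hold.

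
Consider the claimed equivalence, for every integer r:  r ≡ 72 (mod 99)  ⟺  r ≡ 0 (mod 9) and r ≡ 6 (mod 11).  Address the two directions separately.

The biconditional holds.

(⟹) Suppose r ≡ 72 (mod 99); write r = 99j + 72. Since 9 ∣ 99, reducing mod 9 gives r ≡ 72 ≡ 0 (mod 9); since 11 ∣ 99, reducing mod 11 gives r ≡ 72 ≡ 6 (mod 11).

(⟸) Conversely, if r ≡ 0 (mod 9) and r ≡ 6 (mod 11), then by the Chinese remainder theorem r ≡ 72 (mod 99). This is exactly r ≡ 72 (mod 99).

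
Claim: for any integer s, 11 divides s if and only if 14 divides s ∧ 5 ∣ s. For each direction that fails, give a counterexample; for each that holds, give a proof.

Both directions fail.

[⇒] This fails: take s = 11. Certainly 11 ∣ 11, but 14 ∤ 11.

[⇐] This fails: take s = 70. Both 14 ∣ 70 and 5 ∣ 70, yet 70 is not a multiple of 11 (since 70 = 6·11 + 4), so 11 ∤ 70.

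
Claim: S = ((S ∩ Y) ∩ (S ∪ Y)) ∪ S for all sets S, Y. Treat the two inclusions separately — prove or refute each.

(⊆) Let x ∈ S. Then either x ∈ S and x ∉ Y; or x ∈ S ∩ Y. In each case x ∈ ((S ∩ Y) ∩ (S ∪ Y)) ∪ S, so S ⊆ ((S ∩ Y) ∩ (S ∪ Y)) ∪ S.

(⊇) Let x ∈ ((S ∩ Y) ∩ (S ∪ Y)) ∪ S. Then either x ∈ S and x ∉ Y; or x ∈ S ∩ Y. In each case x ∈ S, so ((S ∩ Y) ∩ (S ∪ Y)) ∪ S ⊆ S.

Both inclusions hold; the sets are equal.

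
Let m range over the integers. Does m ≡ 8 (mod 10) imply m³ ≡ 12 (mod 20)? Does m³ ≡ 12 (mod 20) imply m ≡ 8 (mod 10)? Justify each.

Both implications hold.

[⇒] Suppose m ≡ 8 (mod 10). Working modulo 20, m ∈ {8, 18}; for each such r, r³ ≡ 12 (mod 20).

[⇐] Conversely, the residues r modulo 20 with r³ ≡ 12 (mod 20) are exactly {8, 18}, and each is ≡ 8 (mod 10).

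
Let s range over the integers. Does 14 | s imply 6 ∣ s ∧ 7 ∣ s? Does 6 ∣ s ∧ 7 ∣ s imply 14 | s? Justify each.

Only the converse holds.

(→) This fails: take s = 14. Certainly 14 ∣ 14, but 6 ∤ 14.

(←) Suppose 6 ∣ s and 7 ∣ s. Any common multiple of 6 and 7 is a multiple of their lcm; here gcd(6, 7) = 1, so lcm(6, 7) = 6·7 = 42, so 42 ∣ s. Since 14 ∣ 42, it follows that 14 ∣ s.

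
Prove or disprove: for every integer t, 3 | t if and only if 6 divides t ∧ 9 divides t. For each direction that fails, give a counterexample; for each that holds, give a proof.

Only the reverse direction holds.

(⇒) This fails: take t = 3. Certainly 3 ∣ 3, but 6 ∤ 3.

(⇐) Suppose 6 ∣ t and 9 ∣ t. Any common multiple of 6 and 9 is a multiple of their lcm; here lcm(6, 9) = 6·9/gcd(6, 9) = 54/3 = 18, so 18 ∣ t. Since 3 ∣ 18, it follows that 3 ∣ t.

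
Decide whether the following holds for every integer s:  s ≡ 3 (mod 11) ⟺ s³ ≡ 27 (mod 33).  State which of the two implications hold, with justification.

(→) This fails: take s = 14. Then 14 ≡ 3 (mod 11), but 14³ = 2744 ≡ 5 (mod 33), not 27.

(←) Conversely, the residues r modulo 33 with r³ ≡ 27 (mod 33) are exactly {3}, and each is ≡ 3 (mod 11).

The forward direction fails; the converse holds.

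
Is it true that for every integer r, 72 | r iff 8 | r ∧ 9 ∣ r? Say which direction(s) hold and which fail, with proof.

Both directions hold.

Forward direction. If 72 ∣ r, write r = 72q. Since 72 = 9·8, r = 8·(9q), so 8 ∣ r; and since 72 = 8·9, r = 9·(8q), so 9 ∣ r.

Converse. Suppose 8 ∣ r and 9 ∣ r. Any common multiple of 8 and 9 is a multiple of their lcm; here gcd(8, 9) = 1, so lcm(8, 9) = 8·9 = 72, so 72 ∣ r.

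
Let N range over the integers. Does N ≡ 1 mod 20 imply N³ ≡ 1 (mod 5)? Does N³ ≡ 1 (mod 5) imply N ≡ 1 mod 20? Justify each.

(⟸) This fails: take N = 6. Then 6³ = 216 ≡ 1 (mod 5), yet 6 ≡ 6 (mod 20), not 1.

(⟹) Suppose N ≡ 1 (mod 20). Then N³ ≡ 1³ = 1 (mod 20), and since 5 ∣ 20, also N³ ≡ 1 (mod 5).

The forward direction holds; the converse fails.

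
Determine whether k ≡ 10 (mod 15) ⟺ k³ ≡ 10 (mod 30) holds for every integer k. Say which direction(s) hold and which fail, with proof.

Only the converse holds.

(→) This fails: take k = 25. Then 25 ≡ 10 (mod 15), but 25³ = 15625 ≡ 25 (mod 30), not 10.

(←) Conversely, the residues r modulo 30 with r³ ≡ 10 (mod 30) are exactly {10}, and each is ≡ 10 (mod 15).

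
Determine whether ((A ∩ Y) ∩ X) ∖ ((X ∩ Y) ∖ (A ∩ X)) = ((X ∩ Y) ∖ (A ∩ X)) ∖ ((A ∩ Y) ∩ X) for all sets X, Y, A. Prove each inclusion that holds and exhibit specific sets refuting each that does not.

Both inclusions fail.

(⟹) This inclusion fails. Take X = {1}, Y = {1}, A = {1}; then 1 ∈ ((A ∩ Y) ∩ X) ∖ ((X ∩ Y) ∖ (A ∩ X)) but 1 ∉ ((X ∩ Y) ∖ (A ∩ X)) ∖ ((A ∩ Y) ∩ X).

(⟸) This inclusion fails. Take X = {1}, Y = {1}, A = ∅; then 1 ∈ ((X ∩ Y) ∖ (A ∩ X)) ∖ ((A ∩ Y) ∩ X) but 1 ∉ ((A ∩ Y) ∩ X) ∖ ((X ∩ Y) ∖ (A ∩ X)).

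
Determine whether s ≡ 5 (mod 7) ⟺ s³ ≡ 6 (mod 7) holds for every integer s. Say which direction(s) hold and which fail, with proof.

Not equivalent: only (⇒) holds.

Forward direction. Suppose s ≡ 5 (mod 7). Write s = 7j + 5. Then (7j + 5)³ = 343j³ + 735j² + 525j + 125 = 7(49j³ + 105j² + 75j + 17) + 6, so s³ ≡ 6 (mod 7).

Converse. This fails: take s = 3. Then 3³ = 27 ≡ 6 (mod 7), yet 3 ≡ 3 (mod 7), not 5.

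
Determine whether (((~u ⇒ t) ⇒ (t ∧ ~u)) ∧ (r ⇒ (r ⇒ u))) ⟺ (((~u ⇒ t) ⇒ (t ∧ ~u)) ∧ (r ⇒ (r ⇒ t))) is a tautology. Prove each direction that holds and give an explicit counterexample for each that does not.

The forward direction holds; the converse fails.

(⇒) Assume the antecedent. If u is true, the antecedent cannot hold. If u is false, the antecedent forces (u = F, r = F, t = F) or (u = F, r = F, t = T), and the consequent holds there. Either way the consequent holds.

(⇐) This fails. Under u = F, r = T, t = T, the left side is false but the right side is true.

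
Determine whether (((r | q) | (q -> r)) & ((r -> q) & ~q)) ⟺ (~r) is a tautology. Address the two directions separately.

Only the forward direction holds.

(⇒) Assume the antecedent. If r is true, the antecedent cannot hold. If r is false, ~r reduces to true regardless of the other variables. Either way ~r holds.

(⇐) This fails. Under r = F, q = T, the left side is false but the right side is true.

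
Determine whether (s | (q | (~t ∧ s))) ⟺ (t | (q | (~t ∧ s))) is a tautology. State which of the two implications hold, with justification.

Only the forward implication holds.

(←) This fails. Under t = T, q = F, s = F, the left side is false but the right side is true.

(→) Assume the antecedent. If q is true, t | (q | (~t ∧ s)) reduces to true regardless of the other variables. If q is false, the antecedent forces (t = F, q = F, s = T) or (t = T, q = F, s = T), and t | (q | (~t ∧ s)) holds there. Either way t | (q | (~t ∧ s)) holds.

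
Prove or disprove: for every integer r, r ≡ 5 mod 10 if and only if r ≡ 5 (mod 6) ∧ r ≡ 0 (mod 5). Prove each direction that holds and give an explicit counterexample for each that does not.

[⇐] If r ≡ 5 (mod 6) and r ≡ 0 (mod 5), then by the Chinese remainder theorem r ≡ 5 (mod 30). Since 5 ≡ 5 (mod 10) and 10 ∣ 30, we get r ≡ 5 (mod 10).

[⇒] This fails: r = 25 gives 25 ≡ 5 (mod 10) but 25 ≡ 1 (mod 6), so the conjunction on the right does not hold.

Not equivalent: only (⇐) holds.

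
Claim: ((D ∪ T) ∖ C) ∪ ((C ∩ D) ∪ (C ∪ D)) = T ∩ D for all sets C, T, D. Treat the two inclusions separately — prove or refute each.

(⊆) This inclusion fails. Take C = {1}, T = ∅, D = ∅; then 1 ∈ ((D ∪ T) ∖ C) ∪ ((C ∩ D) ∪ (C ∪ D)) but 1 ∉ T ∩ D.

(⊇) Let x ∈ T ∩ D. Then either x ∈ T ∩ D and x ∉ C; or x ∈ C ∩ T ∩ D. In each case x ∈ ((D ∪ T) ∖ C) ∪ ((C ∩ D) ∪ (C ∪ D)), so T ∩ D ⊆ ((D ∪ T) ∖ C) ∪ ((C ∩ D) ∪ (C ∪ D)).

Only the reverse inclusion holds.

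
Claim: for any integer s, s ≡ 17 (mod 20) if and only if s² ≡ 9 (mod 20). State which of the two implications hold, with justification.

Not equivalent: only (⇒) holds.

(⟸) This fails: take s = 3. Then 3² = 9 ≡ 9 (mod 20), yet 3 ≡ 3 (mod 20), not 17.

(⟹) Suppose s ≡ 17 (mod 20). Write s = 20j + 17. Then (20j + 17)² = 400j² + 680j + 289 = 20(20j² + 34j + 14) + 9, so s² ≡ 9 (mod 20).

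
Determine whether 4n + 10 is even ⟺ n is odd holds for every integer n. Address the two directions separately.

Not equivalent: only (⇐) holds.

Forward direction. This fails: take n = 6. Then 4n + 10 = 34, which is even, yet n = 6 is even, not odd.

Converse. Suppose n is odd. Since 4 is even, 4n is even for every n, so 4n + 10 has the same parity as 10, which is even. Hence 4n + 10 is even.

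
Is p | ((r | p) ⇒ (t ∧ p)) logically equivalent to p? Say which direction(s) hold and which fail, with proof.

(⇒) fails; (⇐) holds.

Forward direction. This fails. Under r = F, p = F, t = F, the left side is true but the right side is false.

Converse. Assume the antecedent. If r is true, the antecedent forces (r = T, p = T, t = F) or (r = T, p = T, t = T), and p | ((r | p) ⇒ (t ∧ p)) holds there. If r is false, p | ((r | p) ⇒ (t ∧ p)) reduces to true regardless of the other variables. Either way p | ((r | p) ⇒ (t ∧ p)) holds.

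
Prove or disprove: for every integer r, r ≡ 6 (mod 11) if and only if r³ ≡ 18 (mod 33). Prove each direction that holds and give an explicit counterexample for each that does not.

(⟹) This fails: take r = 17. Then 17 ≡ 6 (mod 11), but 17³ = 4913 ≡ 29 (mod 33), not 18.

(⟸) Conversely, the residues r modulo 33 with r³ ≡ 18 (mod 33) are exactly {6}, and each is ≡ 6 (mod 11).

The forward direction fails; the converse holds.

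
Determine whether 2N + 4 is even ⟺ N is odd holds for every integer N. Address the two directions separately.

Not equivalent: only (⇐) holds.

Forward direction. This fails: take N = 6. Then 2N + 4 = 16, which is even, yet N = 6 is even, not odd.

Converse. Suppose N is odd. Since 2 is even, 2N is even for every N, so 2N + 4 has the same parity as 4, which is even. Hence 2N + 4 is even.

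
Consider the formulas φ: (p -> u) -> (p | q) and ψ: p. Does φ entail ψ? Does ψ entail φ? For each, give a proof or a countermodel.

(→) This fails. Under q = T, u = F, p = F, the left side is true but the right side is false.

(←) Assume the antecedent. If q is true, (p -> u) -> (p | q) reduces to true regardless of the other variables. If q is false, the antecedent forces (q = F, u = F, p = T) or (q = F, u = T, p = T), and (p -> u) -> (p | q) holds there. Either way (p -> u) -> (p | q) holds.

Not equivalent: only (⇐) holds.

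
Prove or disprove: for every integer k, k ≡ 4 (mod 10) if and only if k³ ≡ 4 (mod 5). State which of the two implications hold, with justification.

Not equivalent: only (⇒) holds.

(⟹) Suppose k ≡ 4 (mod 10). Then k³ ≡ 4³ = 64 (mod 10), and since 5 ∣ 10, also k³ ≡ 4 (mod 5).

(⟸) This fails: take k = 9. Then 9³ = 729 ≡ 4 (mod 5), yet 9 ≡ 9 (mod 10), not 4.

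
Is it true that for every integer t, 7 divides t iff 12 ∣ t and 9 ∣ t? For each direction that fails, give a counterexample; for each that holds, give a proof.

Forward direction. This fails: take t = 7. Certainly 7 ∣ 7, but 12 ∤ 7.

Converse. This fails: take t = 36. Both 12 ∣ 36 and 9 ∣ 36, yet 36 is not a multiple of 7 (since 36 = 5·7 + 1), so 7 ∤ 36.

Both directions fail.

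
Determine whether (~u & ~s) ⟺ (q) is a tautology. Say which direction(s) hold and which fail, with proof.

Neither direction holds.

Forward direction. This fails. Under s = F, u = F, q = F, the left side is true but the right side is false.

Converse. This fails. Under s = T, u = F, q = T, the left side is false but the right side is true.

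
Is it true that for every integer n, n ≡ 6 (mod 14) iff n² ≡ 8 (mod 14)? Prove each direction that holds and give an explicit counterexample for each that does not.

(⇒) holds; (⇐) fails.

(⇒) Suppose n ≡ 6 (mod 14). Write n = 14j + 6. Then (14j + 6)² = 196j² + 168j + 36 = 14(14j² + 12j + 2) + 8, so n² ≡ 8 (mod 14).

(⇐) This fails: take n = 8. Then 8² = 64 ≡ 8 (mod 14), yet 8 ≡ 8 (mod 14), not 6.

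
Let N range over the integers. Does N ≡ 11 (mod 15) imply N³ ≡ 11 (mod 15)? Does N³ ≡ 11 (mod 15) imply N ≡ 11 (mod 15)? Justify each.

Both implications hold.

Forward direction. Suppose N ≡ 11 (mod 15). Write N = 15j + 11. Then (15j + 11)³ = 3375j³ + 7425j² + 5445j + 1331 = 15(225j³ + 495j² + 363j + 88) + 11, so N³ ≡ 11 (mod 15).

Converse. Suppose N³ ≡ 11 (mod 15). The only residue r in {0, …, 14} with r³ ≡ 11 (mod 15) is r = 11, so N ≡ 11 (mod 15).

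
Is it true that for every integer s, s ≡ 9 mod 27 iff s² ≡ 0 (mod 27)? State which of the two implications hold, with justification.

Only the forward implication holds.

(⟹) Suppose s ≡ 9 mod 27. Write s = 27j + 9. Then (27j + 9)² = 729j² + 486j + 81 = 27(27j² + 18j + 3) + 0, so s² ≡ 0 (mod 27).

(⟸) This fails: take s = 0. Then 0² = 0 ≡ 0 (mod 27), yet 0 ≡ 0 (mod 27), not 9.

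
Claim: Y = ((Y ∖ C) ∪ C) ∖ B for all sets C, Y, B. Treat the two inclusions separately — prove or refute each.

(⟹) This inclusion fails. Take C = ∅, Y = {1}, B = {1}; then 1 ∈ Y but 1 ∉ ((Y ∖ C) ∪ C) ∖ B.

(⟸) This inclusion fails. Take C = {1}, Y = ∅, B = ∅; then 1 ∈ ((Y ∖ C) ∪ C) ∖ B but 1 ∉ Y.

Neither inclusion holds.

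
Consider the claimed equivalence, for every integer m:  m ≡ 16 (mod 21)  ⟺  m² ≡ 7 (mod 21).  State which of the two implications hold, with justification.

Neither direction holds.

[⇒] This fails: take m = 16. Then 16 ≡ 16 (mod 21), but 16² = 256 ≡ 4 (mod 21), not 7.

[⇐] This fails: take m = 7. Then 7² = 49 ≡ 7 (mod 21), yet 7 ≡ 7 (mod 21), not 16.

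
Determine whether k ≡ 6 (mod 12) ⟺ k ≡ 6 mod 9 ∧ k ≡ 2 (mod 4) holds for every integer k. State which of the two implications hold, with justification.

[⇒] This fails: k = 18 gives 18 ≡ 6 (mod 12) but 18 ≡ 0 (mod 9), so the conjunction on the right does not hold.

[⇐] Conversely, if k ≡ 6 (mod 9) and k ≡ 2 (mod 4), then by the Chinese remainder theorem k ≡ 6 (mod 36). Since 6 ≡ 6 (mod 12) and 12 ∣ 36, we get k ≡ 6 (mod 12).

(⇒) fails; (⇐) holds.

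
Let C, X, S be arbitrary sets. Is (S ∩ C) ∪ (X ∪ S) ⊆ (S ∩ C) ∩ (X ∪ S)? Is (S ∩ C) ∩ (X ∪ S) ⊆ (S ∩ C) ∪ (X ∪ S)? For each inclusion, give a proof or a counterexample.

Only the reverse inclusion holds.

(⊇) Let x ∈ (S ∩ C) ∩ (X ∪ S). Then either x ∈ C ∩ S and x ∉ X; or x ∈ C ∩ X ∩ S. In each case x ∈ (S ∩ C) ∪ (X ∪ S), so (S ∩ C) ∩ (X ∪ S) ⊆ (S ∩ C) ∪ (X ∪ S).

(⊆) This inclusion fails. Take C = ∅, X = {1}, S = ∅; then 1 ∈ (S ∩ C) ∪ (X ∪ S) but 1 ∉ (S ∩ C) ∩ (X ∪ S).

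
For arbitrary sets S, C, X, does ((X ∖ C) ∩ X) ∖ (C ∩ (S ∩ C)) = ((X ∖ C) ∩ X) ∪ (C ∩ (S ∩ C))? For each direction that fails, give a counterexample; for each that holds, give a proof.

(⊆) holds; (⊇) fails.

(⊇) This inclusion fails. Take S = {1}, C = {1}, X = ∅; then 1 ∈ ((X ∖ C) ∩ X) ∪ (C ∩ (S ∩ C)) but 1 ∉ ((X ∖ C) ∩ X) ∖ (C ∩ (S ∩ C)).

(⊆) Let x ∈ ((X ∖ C) ∩ X) ∖ (C ∩ (S ∩ C)). Then either x ∈ X and x ∉ S, C; or x ∈ S ∩ X and x ∉ C. In each case x ∈ ((X ∖ C) ∩ X) ∪ (C ∩ (S ∩ C)), so ((X ∖ C) ∩ X) ∖ (C ∩ (S ∩ C)) ⊆ ((X ∖ C) ∩ X) ∪ (C ∩ (S ∩ C)).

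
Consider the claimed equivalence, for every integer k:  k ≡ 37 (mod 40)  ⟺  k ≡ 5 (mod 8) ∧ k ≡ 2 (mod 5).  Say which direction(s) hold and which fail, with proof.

Equivalent; both directions hold.

(⟸) If k ≡ 5 (mod 8) and k ≡ 2 (mod 5), then by the Chinese remainder theorem k ≡ 37 (mod 40). This is exactly k ≡ 37 (mod 40).

(⟹) Suppose k ≡ 37 (mod 40); write k = 40j + 37. Since 8 ∣ 40, reducing mod 8 gives k ≡ 37 ≡ 5 (mod 8); since 5 ∣ 40, reducing mod 5 gives k ≡ 37 ≡ 2 (mod 5).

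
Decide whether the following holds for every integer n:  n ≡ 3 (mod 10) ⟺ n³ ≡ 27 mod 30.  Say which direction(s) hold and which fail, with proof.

(⇐) The residues r modulo 30 with r³ ≡ 27 (mod 30) are exactly {3}, and each is ≡ 3 (mod 10).

(⇒) This fails: take n = 13. Then 13 ≡ 3 (mod 10), but 13³ = 2197 ≡ 7 (mod 30), not 27.

(⇒) fails; (⇐) holds.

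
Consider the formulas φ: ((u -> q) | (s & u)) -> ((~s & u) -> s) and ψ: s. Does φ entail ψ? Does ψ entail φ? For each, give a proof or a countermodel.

Only the converse holds.

[⇒] This fails. Under u = F, s = F, q = F, the left side is true but the right side is false.

[⇐] Assume the antecedent. If u is true, the antecedent forces (u = T, s = T, q = F) or (u = T, s = T, q = T), and the consequent holds there. If u is false, the consequent reduces to true regardless of the other variables. Either way the consequent holds.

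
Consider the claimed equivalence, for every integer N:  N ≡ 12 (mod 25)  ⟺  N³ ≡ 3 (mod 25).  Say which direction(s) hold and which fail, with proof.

(⇐) Suppose N³ ≡ 3 (mod 25). The only residue r in {0, …, 24} with r³ ≡ 3 (mod 25) is r = 12, so N ≡ 12 (mod 25).

(⇒) Suppose N ≡ 12 (mod 25). Write N = 25j + 12. Then (25j + 12)³ = 15625j³ + 22500j² + 10800j + 1728 = 25(625j³ + 900j² + 432j + 69) + 3, so N³ ≡ 3 (mod 25).

The biconditional holds.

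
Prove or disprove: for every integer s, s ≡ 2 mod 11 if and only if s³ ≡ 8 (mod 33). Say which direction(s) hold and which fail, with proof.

Only the converse holds.

(→) This fails: take s = 13. Then 13 ≡ 2 (mod 11), but 13³ = 2197 ≡ 19 (mod 33), not 8.

(←) Conversely, the residues r modulo 33 with r³ ≡ 8 (mod 33) are exactly {2}, and each is ≡ 2 (mod 11).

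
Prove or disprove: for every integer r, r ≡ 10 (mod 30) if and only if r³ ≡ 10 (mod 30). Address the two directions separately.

The biconditional holds.

(→) Suppose r ≡ 10 (mod 30). Write r = 30j + 10. Then (30j + 10)³ = 27000j³ + 27000j² + 9000j + 1000 = 30(900j³ + 900j² + 300j + 33) + 10, so r³ ≡ 10 (mod 30).

(←) Conversely, suppose r³ ≡ 10 (mod 30). The only residue r in {0, …, 29} with r³ ≡ 10 (mod 30) is r = 10, so r ≡ 10 (mod 30).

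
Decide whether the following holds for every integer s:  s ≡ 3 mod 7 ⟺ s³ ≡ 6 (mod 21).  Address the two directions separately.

(⇒) fails and (⇐) fails.

(→) This fails: take s = 10. Then 10 ≡ 3 (mod 7), but 10³ = 1000 ≡ 13 (mod 21), not 6.

(←) This fails: take s = 6. Then 6³ = 216 ≡ 6 (mod 21), yet 6 ≡ 6 (mod 7), not 3.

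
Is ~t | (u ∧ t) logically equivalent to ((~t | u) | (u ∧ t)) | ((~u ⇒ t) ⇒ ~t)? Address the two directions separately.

(⟹) Assume the antecedent. If u is true, the consequent reduces to true regardless of the other variables. If u is false, the antecedent forces (u = F, t = F), and the consequent holds there. Either way the consequent holds.

(⟸) Assume the antecedent. If u is true, ~t | (u ∧ t) reduces to true regardless of the other variables. If u is false, the antecedent forces (u = F, t = F), and ~t | (u ∧ t) holds there. Either way ~t | (u ∧ t) holds.

Equivalent; both directions hold.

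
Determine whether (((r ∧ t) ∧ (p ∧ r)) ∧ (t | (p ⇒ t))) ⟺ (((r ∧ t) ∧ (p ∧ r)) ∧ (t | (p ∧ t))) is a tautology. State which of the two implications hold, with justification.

(→) Assume the antecedent. If r is true, the antecedent forces (r = T, t = T, p = T), and the consequent holds there. If r is false, the antecedent cannot hold. Either way the consequent holds.

(←) Assume the antecedent. If r is true, the antecedent forces (r = T, t = T, p = T), and the consequent holds there. If r is false, the antecedent cannot hold. Either way the consequent holds.

The biconditional holds.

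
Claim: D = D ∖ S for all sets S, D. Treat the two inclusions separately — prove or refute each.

(⟹) This inclusion fails. Take S = {1}, D = {1}; then 1 ∈ D but 1 ∉ D ∖ S.

(⟸) Let x ∈ D ∖ S. Then x ∈ D and x ∉ S, from which x ∈ D.

The sets are not equal: only the reverse inclusion holds.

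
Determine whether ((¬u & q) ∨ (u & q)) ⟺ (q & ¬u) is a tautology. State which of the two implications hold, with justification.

Only the converse holds.

(→) This fails. Under u = T, q = T, the left side is true but the right side is false.

(←) Assume the antecedent. If u is true, the antecedent cannot hold. If u is false, the antecedent forces (u = F, q = T), and (¬u & q) ∨ (u & q) holds there. Either way (¬u & q) ∨ (u & q) holds.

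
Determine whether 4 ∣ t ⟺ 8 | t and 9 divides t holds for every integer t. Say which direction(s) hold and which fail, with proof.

The forward direction fails; the converse holds.

(⟹) This fails: take t = 4. Certainly 4 ∣ 4, but 8 ∤ 4.

(⟸) Suppose 8 ∣ t and 9 ∣ t. Any common multiple of 8 and 9 is a multiple of their lcm; here gcd(8, 9) = 1, so lcm(8, 9) = 8·9 = 72, so 72 ∣ t. Since 4 ∣ 72, it follows that 4 ∣ t.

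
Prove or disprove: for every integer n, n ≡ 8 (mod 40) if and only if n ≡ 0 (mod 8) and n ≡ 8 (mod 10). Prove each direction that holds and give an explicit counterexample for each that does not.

Forward direction. Suppose n ≡ 8 (mod 40); write n = 40j + 8. Since 8 ∣ 40, reducing mod 8 gives n ≡ 8 ≡ 0 (mod 8); since 10 ∣ 40, reducing mod 10 gives n ≡ 8 (mod 10).

Converse. If n ≡ 0 (mod 8) and n ≡ 8 (mod 10), then by the Chinese remainder theorem n ≡ 8 (mod 40). This is exactly n ≡ 8 (mod 40).

Both implications hold.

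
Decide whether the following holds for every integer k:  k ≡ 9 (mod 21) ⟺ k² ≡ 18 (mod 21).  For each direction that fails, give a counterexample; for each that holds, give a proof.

Only the forward implication holds.

(←) This fails: take k = 12. Then 12² = 144 ≡ 18 (mod 21), yet 12 ≡ 12 (mod 21), not 9.

(→) Suppose k ≡ 9 (mod 21). Write k = 21j + 9. Then (21j + 9)² = 441j² + 378j + 81 = 21(21j² + 18j + 3) + 18, so k² ≡ 18 (mod 21).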